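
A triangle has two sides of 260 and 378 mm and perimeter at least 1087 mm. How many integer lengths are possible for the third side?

189

Triangle inequality: 118 < x < 638. Perimeter ≥ 1087 gives x ≥ 1087 − 260 − 378 = 449.
So 449 ≤ x < 638; integers 449 through 637: 189 values.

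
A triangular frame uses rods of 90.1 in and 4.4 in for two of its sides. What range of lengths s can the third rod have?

85.7 < s < 94.5

By the triangle inequality, s must be less than 90.1 + 4.4 = 94.5 and greater than |90.1 − 4.4| = 85.7.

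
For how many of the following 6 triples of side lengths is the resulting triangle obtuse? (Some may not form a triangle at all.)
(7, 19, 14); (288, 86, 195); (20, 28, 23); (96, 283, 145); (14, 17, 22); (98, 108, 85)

1

(7,19,14): 7²+14² = 245 < 361 = 19² → obtuse
(288,86,195): 86+195 ≤ 288, not a triangle
(20,28,23): 20²+23² = 929 > 784 = 28² → acute
(96,283,145): 96+145 ≤ 283, not a triangle
(14,17,22): 14²+17² = 485 > 484 = 22² → acute
(98,108,85): 85²+98² = 16829 > 11664 = 108² → acute
1 of the 6 is obtuse.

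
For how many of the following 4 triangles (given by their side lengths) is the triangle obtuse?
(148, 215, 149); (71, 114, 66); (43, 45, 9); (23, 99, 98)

3

(148,215,149): 148²+149² = 44105 < 46225 = 215² → obtuse
(71,114,66): 66²+71² = 9397 < 12996 = 114² → obtuse
(43,45,9): 9²+43² = 1930 < 2025 = 45² → obtuse
(23,99,98): 23²+98² = 10133 > 9801 = 99² → acute
3 of the 4 are obtuse.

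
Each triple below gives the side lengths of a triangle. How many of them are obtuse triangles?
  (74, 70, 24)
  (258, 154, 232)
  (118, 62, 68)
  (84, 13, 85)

1

(74,70,24): 24²+70² = 5476 = 74² → right
(258,154,232): 154²+232² = 77540 > 66564 = 258² → acute
(118,62,68): 62²+68² = 8468 < 13924 = 118² → obtuse
(84,13,85): 13²+84² = 7225 = 85² → right
1 of the 4 is obtuse.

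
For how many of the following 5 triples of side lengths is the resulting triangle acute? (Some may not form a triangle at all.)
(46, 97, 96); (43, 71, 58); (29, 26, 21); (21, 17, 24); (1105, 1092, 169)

(46,97,96): 46²+96² = 11332 > 9409 = 97² → acute
(43,71,58): 43²+58² = 5213 > 5041 = 71² → acute
(29,26,21): 21²+26² = 1117 > 841 = 29² → acute
(21,17,24): 17²+21² = 730 > 576 = 24² → acute
(1105,1092,169): 169²+1092² = 1221025 = 1105² → right
4 of the 5 are acute.

4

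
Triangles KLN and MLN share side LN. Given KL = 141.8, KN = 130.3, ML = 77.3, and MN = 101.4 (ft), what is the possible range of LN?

24.1 < LN < 178.7

From triangle KLN: |141.8 − 130.3| < LN < 141.8 + 130.3, i.e. 11.5 < LN < 272.1.
From triangle MLN: 24.1 < LN < 178.7.
Both must hold, so LN lies in the intersection.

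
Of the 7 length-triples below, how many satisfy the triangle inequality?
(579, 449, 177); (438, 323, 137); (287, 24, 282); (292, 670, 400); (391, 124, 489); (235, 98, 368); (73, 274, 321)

(177,449,579): 177+449 > 579 → valid
(137,323,438): 137+323 > 438 → valid
(24,282,287): 24+282 > 287 → valid
(292,400,670): 292+400 > 670 → valid
(124,391,489): 124+391 > 489 → valid
(98,235,368): 98+235 ≤ 368 → not valid
(73,274,321): 73+274 > 321 → valid
6 of the 7 triples form a triangle.

6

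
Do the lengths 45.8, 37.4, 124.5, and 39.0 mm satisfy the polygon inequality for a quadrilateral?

For a quadrilateral, each side must be shorter than the sum of the others.
Here the longest side is 124.5, but the remaining 3 sides sum to only 122.2.

No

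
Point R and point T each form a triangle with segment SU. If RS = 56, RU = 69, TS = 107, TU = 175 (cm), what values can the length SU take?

68 < SU < 125

From triangle RSU: |56 − 69| < SU < 56 + 69, i.e. 13 < SU < 125.
From triangle TSU: 68 < SU < 282.
Both must hold, so SU lies in the intersection.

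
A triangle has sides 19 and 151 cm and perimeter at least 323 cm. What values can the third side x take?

153 ≤ x < 170 cm

Triangle inequality alone gives 132 < x < 170.
The perimeter condition gives x ≥ 323 − 19 − 151 = 153.
Intersecting the two: 153 ≤ x < 170.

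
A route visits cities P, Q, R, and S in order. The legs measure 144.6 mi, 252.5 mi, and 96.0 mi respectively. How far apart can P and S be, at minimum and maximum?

11.9 ≤ PS ≤ 493.1 mi

The maximum is all hops collinear in one direction: 144.6 + 252.5 + 96.0 = 493.1.
The longest hop is 252.5; the others sum to 240.6. Folding the others back against it leaves at least 252.5 − 240.6 = 11.9.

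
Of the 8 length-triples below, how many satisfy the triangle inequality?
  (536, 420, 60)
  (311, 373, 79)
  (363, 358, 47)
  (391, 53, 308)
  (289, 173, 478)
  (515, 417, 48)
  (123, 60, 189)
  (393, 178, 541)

(60,420,536): 60+420 ≤ 536 → not valid
(79,311,373): 79+311 > 373 → valid
(47,358,363): 47+358 > 363 → valid
(53,308,391): 53+308 ≤ 391 → not valid
(173,289,478): 173+289 ≤ 478 → not valid
(48,417,515): 48+417 ≤ 515 → not valid
(60,123,189): 60+123 ≤ 189 → not valid
(178,393,541): 178+393 > 541 → valid
3 of the 8 triples form a triangle.

3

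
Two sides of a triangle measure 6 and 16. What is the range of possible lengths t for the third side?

10 < t < 22

By the triangle inequality, t must be less than 6 + 16 = 22 and greater than |6 − 16| = 10.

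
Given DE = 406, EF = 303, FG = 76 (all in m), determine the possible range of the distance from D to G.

The maximum is all hops collinear in one direction: 406 + 303 + 76 = 785.
The longest hop is 406; the others sum to 379. Folding the others back against it leaves at least 406 − 379 = 27.

27 ≤ DG ≤ 785 m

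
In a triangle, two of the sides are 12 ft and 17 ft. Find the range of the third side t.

5 < t < 29

By the triangle inequality, t must be less than 12 + 17 = 29 and greater than |12 − 17| = 5.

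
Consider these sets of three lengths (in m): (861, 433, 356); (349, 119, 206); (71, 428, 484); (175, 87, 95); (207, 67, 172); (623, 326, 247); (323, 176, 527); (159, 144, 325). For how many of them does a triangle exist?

(356,433,861): 356+433 ≤ 861 → not valid
(119,206,349): 119+206 ≤ 349 → not valid
(71,428,484): 71+428 > 484 → valid
(87,95,175): 87+95 > 175 → valid
(67,172,207): 67+172 > 207 → valid
(247,326,623): 247+326 ≤ 623 → not valid
(176,323,527): 176+323 ≤ 527 → not valid
(144,159,325): 144+159 ≤ 325 → not valid
3 of the 8 triples form a triangle.

3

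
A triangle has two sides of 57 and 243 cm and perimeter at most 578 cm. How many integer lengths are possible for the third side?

92

Triangle inequality: 186 < x < 300. Perimeter ≤ 578 gives x ≤ 578 − 57 − 243 = 278.
So 186 < x ≤ 278; integers 187 through 278: 92 values.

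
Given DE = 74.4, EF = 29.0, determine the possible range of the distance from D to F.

45.4 ≤ DF ≤ 103.4

By the triangle inequality, |74.4 − 29.0| ≤ DF ≤ 74.4 + 29.0.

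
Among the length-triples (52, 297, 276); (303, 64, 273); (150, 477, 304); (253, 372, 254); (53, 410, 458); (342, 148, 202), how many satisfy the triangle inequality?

5

(52,276,297): 52+276 > 297 → valid
(64,273,303): 64+273 > 303 → valid
(150,304,477): 150+304 ≤ 477 → not valid
(253,254,372): 253+254 > 372 → valid
(53,410,458): 53+410 > 458 → valid
(148,202,342): 148+202 > 342 → valid
5 of the 6 triples form a triangle.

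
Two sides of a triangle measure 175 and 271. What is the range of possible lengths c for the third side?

By the triangle inequality, c must be less than 175 + 271 = 446 and greater than |175 − 271| = 96.

96 < c < 446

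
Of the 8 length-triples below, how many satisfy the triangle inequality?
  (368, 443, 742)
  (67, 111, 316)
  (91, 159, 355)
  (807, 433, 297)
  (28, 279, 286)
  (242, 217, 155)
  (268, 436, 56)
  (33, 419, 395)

4

(368,443,742): 368+443 > 742 → valid
(67,111,316): 67+111 ≤ 316 → not valid
(91,159,355): 91+159 ≤ 355 → not valid
(297,433,807): 297+433 ≤ 807 → not valid
(28,279,286): 28+279 > 286 → valid
(155,217,242): 155+217 > 242 → valid
(56,268,436): 56+268 ≤ 436 → not valid
(33,395,419): 33+395 > 419 → valid
4 of the 8 triples form a triangle.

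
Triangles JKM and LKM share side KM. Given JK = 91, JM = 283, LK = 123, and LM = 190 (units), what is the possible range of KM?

From triangle JKM: |91 − 283| < KM < 91 + 283, i.e. 192 < KM < 374.
From triangle LKM: 67 < KM < 313.
Both must hold, so KM lies in the intersection.

192 < KM < 313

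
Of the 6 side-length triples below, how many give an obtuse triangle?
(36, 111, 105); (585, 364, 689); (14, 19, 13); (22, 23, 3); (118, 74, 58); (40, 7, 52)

2

(36,111,105): 36²+105² = 12321 = 111² → right
(585,364,689): 364²+585² = 474721 = 689² → right
(14,19,13): 13²+14² = 365 > 361 = 19² → acute
(22,23,3): 3²+22² = 493 < 529 = 23² → obtuse
(118,74,58): 58²+74² = 8840 < 13924 = 118² → obtuse
(40,7,52): 7+40 ≤ 52, not a triangle
2 of the 6 are obtuse.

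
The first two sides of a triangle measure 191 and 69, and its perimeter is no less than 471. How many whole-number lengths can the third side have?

49

Triangle inequality: 122 < x < 260. Perimeter ≥ 471 gives x ≥ 471 − 191 − 69 = 211.
So 211 ≤ x < 260; integers 211 through 259: 49 values.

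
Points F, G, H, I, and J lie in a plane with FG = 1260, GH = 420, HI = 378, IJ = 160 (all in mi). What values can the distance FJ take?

The maximum is all hops collinear in one direction: 1260 + 420 + 378 + 160 = 2218.
The longest hop is 1260; the others sum to 958. Folding the others back against it leaves at least 1260 − 958 = 302.

302 ≤ FJ ≤ 2218 mi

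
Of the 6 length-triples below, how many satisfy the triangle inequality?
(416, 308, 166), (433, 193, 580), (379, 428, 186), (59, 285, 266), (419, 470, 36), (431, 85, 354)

5

(166,308,416): 166+308 > 416 → valid
(193,433,580): 193+433 > 580 → valid
(186,379,428): 186+379 > 428 → valid
(59,266,285): 59+266 > 285 → valid
(36,419,470): 36+419 ≤ 470 → not valid
(85,354,431): 85+354 > 431 → valid
5 of the 6 triples form a triangle.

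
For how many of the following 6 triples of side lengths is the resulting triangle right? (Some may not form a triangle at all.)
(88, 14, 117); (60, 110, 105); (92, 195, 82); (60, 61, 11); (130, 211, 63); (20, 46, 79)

(88,14,117): 14+88 ≤ 117, not a triangle
(60,110,105): 60²+105² = 14625 > 12100 = 110² → acute
(92,195,82): 82+92 ≤ 195, not a triangle
(60,61,11): 11²+60² = 3721 = 61² → right
(130,211,63): 63+130 ≤ 211, not a triangle
(20,46,79): 20+46 ≤ 79, not a triangle
1 of the 6 is right.

1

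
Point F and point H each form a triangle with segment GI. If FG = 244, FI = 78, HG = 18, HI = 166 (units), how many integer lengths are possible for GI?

17

From triangle FGI: 166 < GI < 322.
From triangle HGI: 148 < GI < 184.
Intersection: 166 < GI < 184, so integers 167 through 183: 17 values.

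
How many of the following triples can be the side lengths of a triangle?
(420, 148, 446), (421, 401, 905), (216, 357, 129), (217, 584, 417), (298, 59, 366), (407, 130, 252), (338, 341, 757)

2

(148,420,446): 148+420 > 446 → valid
(401,421,905): 401+421 ≤ 905 → not valid
(129,216,357): 129+216 ≤ 357 → not valid
(217,417,584): 217+417 > 584 → valid
(59,298,366): 59+298 ≤ 366 → not valid
(130,252,407): 130+252 ≤ 407 → not valid
(338,341,757): 338+341 ≤ 757 → not valid
2 of the 7 triples form a triangle.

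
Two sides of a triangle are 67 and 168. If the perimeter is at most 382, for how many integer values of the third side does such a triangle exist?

46

Triangle inequality: 101 < x < 235. Perimeter ≤ 382 gives x ≤ 382 − 67 − 168 = 147.
So 101 < x ≤ 147; integers 102 through 147: 46 values.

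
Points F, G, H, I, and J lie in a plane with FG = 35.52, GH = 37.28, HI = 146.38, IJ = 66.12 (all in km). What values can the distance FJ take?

7.46 ≤ FJ ≤ 285.30 km

The maximum is all hops collinear in one direction: 35.52 + 37.28 + 146.38 + 66.12 = 285.30.
The longest hop is 146.38; the others sum to 138.92. Folding the others back against it leaves at least 146.38 − 138.92 = 7.46.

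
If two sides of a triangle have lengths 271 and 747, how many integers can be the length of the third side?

The third side lies in the open interval (476, 1018).
Integers from 477 to 1017 inclusive: 1017 − 477 + 1 = 541.

541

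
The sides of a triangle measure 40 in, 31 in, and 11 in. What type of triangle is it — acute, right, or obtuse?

obtuse

Compare the square of the longest side to the sum of squares of the other two: 11² + 31² = 1082 < 1600 = 40².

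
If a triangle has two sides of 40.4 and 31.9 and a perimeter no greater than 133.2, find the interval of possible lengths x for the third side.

Triangle inequality alone gives 8.5 < x < 72.3.
The perimeter condition gives x ≤ 133.2 − 40.4 − 31.9 = 60.9.
Intersecting the two: 8.5 < x ≤ 60.9.

8.5 < x ≤ 60.9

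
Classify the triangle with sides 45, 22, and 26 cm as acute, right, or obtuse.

Compare the square of the longest side to the sum of squares of the other two: 22² + 26² = 1160 < 2025 = 45².

obtuse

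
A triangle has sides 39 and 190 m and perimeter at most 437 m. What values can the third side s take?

Triangle inequality alone gives 151 < s < 229.
The perimeter condition gives s ≤ 437 − 39 − 190 = 208.
Intersecting the two: 151 < s ≤ 208.

151 < s ≤ 208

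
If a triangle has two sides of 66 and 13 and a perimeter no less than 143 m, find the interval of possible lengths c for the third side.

64 ≤ c < 79

Triangle inequality alone gives 53 < c < 79.
The perimeter condition gives c ≥ 143 − 66 − 13 = 64.
Intersecting the two: 64 ≤ c < 79.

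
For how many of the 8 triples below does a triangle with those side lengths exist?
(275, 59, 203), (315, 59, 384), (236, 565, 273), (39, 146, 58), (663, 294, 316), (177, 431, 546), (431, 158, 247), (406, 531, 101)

(59,203,275): 59+203 ≤ 275 → not valid
(59,315,384): 59+315 ≤ 384 → not valid
(236,273,565): 236+273 ≤ 565 → not valid
(39,58,146): 39+58 ≤ 146 → not valid
(294,316,663): 294+316 ≤ 663 → not valid
(177,431,546): 177+431 > 546 → valid
(158,247,431): 158+247 ≤ 431 → not valid
(101,406,531): 101+406 ≤ 531 → not valid
1 of the 8 triples forms a triangle.

1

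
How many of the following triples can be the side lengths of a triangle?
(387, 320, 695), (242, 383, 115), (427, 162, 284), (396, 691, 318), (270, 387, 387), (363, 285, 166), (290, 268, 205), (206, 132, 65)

6

(320,387,695): 320+387 > 695 → valid
(115,242,383): 115+242 ≤ 383 → not valid
(162,284,427): 162+284 > 427 → valid
(318,396,691): 318+396 > 691 → valid
(270,387,387): 270+387 > 387 → valid
(166,285,363): 166+285 > 363 → valid
(205,268,290): 205+268 > 290 → valid
(65,132,206): 65+132 ≤ 206 → not valid
6 of the 8 triples form a triangle.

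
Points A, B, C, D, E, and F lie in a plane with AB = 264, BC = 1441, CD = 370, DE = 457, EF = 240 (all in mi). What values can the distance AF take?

110 ≤ AF ≤ 2772 mi

The maximum is all hops collinear in one direction: 264 + 1441 + 370 + 457 + 240 = 2772.
The longest hop is 1441; the others sum to 1331. Folding the others back against it leaves at least 1441 − 1331 = 110.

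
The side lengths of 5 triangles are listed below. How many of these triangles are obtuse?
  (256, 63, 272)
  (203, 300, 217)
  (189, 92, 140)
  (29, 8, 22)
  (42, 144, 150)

4

(256,63,272): 63²+256² = 69505 < 73984 = 272² → obtuse
(203,300,217): 203²+217² = 88298 < 90000 = 300² → obtuse
(189,92,140): 92²+140² = 28064 < 35721 = 189² → obtuse
(29,8,22): 8²+22² = 548 < 841 = 29² → obtuse
(42,144,150): 42²+144² = 22500 = 150² → right
4 of the 5 are obtuse.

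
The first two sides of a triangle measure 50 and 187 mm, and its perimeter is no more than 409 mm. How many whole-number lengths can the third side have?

35

Triangle inequality: 137 < x < 237. Perimeter ≤ 409 gives x ≤ 409 − 50 − 187 = 172.
So 137 < x ≤ 172; integers 138 through 172: 35 values.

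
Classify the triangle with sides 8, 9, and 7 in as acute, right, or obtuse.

acute

Compare the square of the longest side to the sum of squares of the other two: 7² + 8² = 113 > 81 = 9².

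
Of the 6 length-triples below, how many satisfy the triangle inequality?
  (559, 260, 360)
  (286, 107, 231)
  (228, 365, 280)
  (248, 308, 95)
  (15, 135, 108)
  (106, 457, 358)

(260,360,559): 260+360 > 559 → valid
(107,231,286): 107+231 > 286 → valid
(228,280,365): 228+280 > 365 → valid
(95,248,308): 95+248 > 308 → valid
(15,108,135): 15+108 ≤ 135 → not valid
(106,358,457): 106+358 > 457 → valid
5 of the 6 triples form a triangle.

5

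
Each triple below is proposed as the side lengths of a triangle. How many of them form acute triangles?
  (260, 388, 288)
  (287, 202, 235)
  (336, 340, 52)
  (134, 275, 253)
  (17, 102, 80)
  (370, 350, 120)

(260,388,288): 260²+288² = 150544 = 388² → right
(287,202,235): 202²+235² = 96029 > 82369 = 287² → acute
(336,340,52): 52²+336² = 115600 = 340² → right
(134,275,253): 134²+253² = 81965 > 75625 = 275² → acute
(17,102,80): 17+80 ≤ 102, not a triangle
(370,350,120): 120²+350² = 136900 = 370² → right
2 of the 6 are acute.

2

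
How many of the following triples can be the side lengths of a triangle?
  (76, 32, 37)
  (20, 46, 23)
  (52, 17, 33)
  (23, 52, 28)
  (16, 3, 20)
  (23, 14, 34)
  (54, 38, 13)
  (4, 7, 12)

1

(32,37,76): 32+37 ≤ 76 → not valid
(20,23,46): 20+23 ≤ 46 → not valid
(17,33,52): 17+33 ≤ 52 → not valid
(23,28,52): 23+28 ≤ 52 → not valid
(3,16,20): 3+16 ≤ 20 → not valid
(14,23,34): 14+23 > 34 → valid
(13,38,54): 13+38 ≤ 54 → not valid
(4,7,12): 4+7 ≤ 12 → not valid
1 of the 8 triples forms a triangle.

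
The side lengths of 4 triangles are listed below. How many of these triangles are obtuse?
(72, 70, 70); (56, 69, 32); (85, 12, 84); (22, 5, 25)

3

(72,70,70): 70²+70² = 9800 > 5184 = 72² → acute
(56,69,32): 32²+56² = 4160 < 4761 = 69² → obtuse
(85,12,84): 12²+84² = 7200 < 7225 = 85² → obtuse
(22,5,25): 5²+22² = 509 < 625 = 25² → obtuse
3 of the 4 are obtuse.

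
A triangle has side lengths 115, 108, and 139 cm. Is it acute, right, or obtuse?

Compare the square of the longest side to the sum of squares of the other two: 108² + 115² = 24889 > 19321 = 139².

acute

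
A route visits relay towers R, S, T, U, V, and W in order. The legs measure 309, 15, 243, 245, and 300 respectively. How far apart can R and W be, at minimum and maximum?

The maximum is all hops collinear in one direction: 309 + 15 + 243 + 245 + 300 = 1112.
The longest hop is 309; the others sum to 803. Since 309 ≤ 803, the path can fold back on itself completely, so the minimum distance is 0.

0 ≤ RW ≤ 1112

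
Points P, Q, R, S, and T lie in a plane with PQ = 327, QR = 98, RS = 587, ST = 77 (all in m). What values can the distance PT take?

The maximum is all hops collinear in one direction: 327 + 98 + 587 + 77 = 1089.
The longest hop is 587; the others sum to 502. Folding the others back against it leaves at least 587 − 502 = 85.

85 ≤ PT ≤ 1089 m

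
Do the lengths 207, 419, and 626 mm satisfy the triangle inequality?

The two shorter sides sum to 626, exactly equal to the longest side 626.
That gives only a degenerate (flat) triangle — the inequality must be strict.

No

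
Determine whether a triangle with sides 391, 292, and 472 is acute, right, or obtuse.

Compare the square of the longest side to the sum of squares of the other two: 292² + 391² = 238145 > 222784 = 472².

acute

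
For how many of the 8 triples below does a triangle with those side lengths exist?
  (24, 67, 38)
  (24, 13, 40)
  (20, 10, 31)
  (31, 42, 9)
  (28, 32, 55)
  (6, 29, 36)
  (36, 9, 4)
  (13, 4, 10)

2

(24,38,67): 24+38 ≤ 67 → not valid
(13,24,40): 13+24 ≤ 40 → not valid
(10,20,31): 10+20 ≤ 31 → not valid
(9,31,42): 9+31 ≤ 42 → not valid
(28,32,55): 28+32 > 55 → valid
(6,29,36): 6+29 ≤ 36 → not valid
(4,9,36): 4+9 ≤ 36 → not valid
(4,10,13): 4+10 > 13 → valid
2 of the 8 triples form a triangle.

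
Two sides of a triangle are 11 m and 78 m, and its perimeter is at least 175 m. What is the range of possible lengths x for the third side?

Triangle inequality alone gives 67 < x < 89.
The perimeter condition gives x ≥ 175 − 11 − 78 = 86.
Intersecting the two: 86 ≤ x < 89.

86 ≤ x < 89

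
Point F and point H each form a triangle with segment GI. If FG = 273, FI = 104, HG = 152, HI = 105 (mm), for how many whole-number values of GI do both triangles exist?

From triangle FGI: 169 < GI < 377.
From triangle HGI: 47 < GI < 257.
Intersection: 169 < GI < 257, so integers 170 through 256: 87 values.

87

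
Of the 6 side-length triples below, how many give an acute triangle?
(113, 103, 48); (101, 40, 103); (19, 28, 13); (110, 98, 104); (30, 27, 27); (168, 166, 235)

(113,103,48): 48²+103² = 12913 > 12769 = 113² → acute
(101,40,103): 40²+101² = 11801 > 10609 = 103² → acute
(19,28,13): 13²+19² = 530 < 784 = 28² → obtuse
(110,98,104): 98²+104² = 20420 > 12100 = 110² → acute
(30,27,27): 27²+27² = 1458 > 900 = 30² → acute
(168,166,235): 166²+168² = 55780 > 55225 = 235² → acute
5 of the 6 are acute.

5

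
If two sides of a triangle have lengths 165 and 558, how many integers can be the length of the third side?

The third side lies in the open interval (393, 723).
Integers from 394 to 722 inclusive: 722 − 394 + 1 = 329.

329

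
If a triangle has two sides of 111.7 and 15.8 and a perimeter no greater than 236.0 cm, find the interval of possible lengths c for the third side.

Triangle inequality alone gives 95.9 < c < 127.5.
The perimeter condition gives c ≤ 236.0 − 111.7 − 15.8 = 108.5.
Intersecting the two: 95.9 < c ≤ 108.5.

95.9 < c ≤ 108.5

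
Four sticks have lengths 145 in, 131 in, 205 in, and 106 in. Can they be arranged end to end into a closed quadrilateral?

A quadrilateral exists iff every side is shorter than the sum of the others — equivalently, the longest side is less than the sum of the rest.
Longest side 205 < 382 (sum of the remaining 3), so yes.

Yes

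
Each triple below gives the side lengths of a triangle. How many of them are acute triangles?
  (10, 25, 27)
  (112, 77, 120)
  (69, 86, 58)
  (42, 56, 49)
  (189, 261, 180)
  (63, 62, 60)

(10,25,27): 10²+25² = 725 < 729 = 27² → obtuse
(112,77,120): 77²+112² = 18473 > 14400 = 120² → acute
(69,86,58): 58²+69² = 8125 > 7396 = 86² → acute
(42,56,49): 42²+49² = 4165 > 3136 = 56² → acute
(189,261,180): 180²+189² = 68121 = 261² → right
(63,62,60): 60²+62² = 7444 > 3969 = 63² → acute
4 of the 6 are acute.

4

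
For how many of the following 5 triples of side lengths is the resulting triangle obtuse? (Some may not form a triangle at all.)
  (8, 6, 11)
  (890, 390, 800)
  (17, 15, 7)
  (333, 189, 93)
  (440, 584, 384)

(8,6,11): 6²+8² = 100 < 121 = 11² → obtuse
(890,390,800): 390²+800² = 792100 = 890² → right
(17,15,7): 7²+15² = 274 < 289 = 17² → obtuse
(333,189,93): 93+189 ≤ 333, not a triangle
(440,584,384): 384²+440² = 341056 = 584² → right
2 of the 5 are obtuse.

2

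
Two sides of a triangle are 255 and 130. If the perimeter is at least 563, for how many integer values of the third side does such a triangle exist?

207

Triangle inequality: 125 < x < 385. Perimeter ≥ 563 gives x ≥ 563 − 255 − 130 = 178.
So 178 ≤ x < 385; integers 178 through 384: 207 values.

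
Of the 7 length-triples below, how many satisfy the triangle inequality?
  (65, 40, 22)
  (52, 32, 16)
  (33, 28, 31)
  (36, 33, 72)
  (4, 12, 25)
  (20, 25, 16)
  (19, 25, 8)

(22,40,65): 22+40 ≤ 65 → not valid
(16,32,52): 16+32 ≤ 52 → not valid
(28,31,33): 28+31 > 33 → valid
(33,36,72): 33+36 ≤ 72 → not valid
(4,12,25): 4+12 ≤ 25 → not valid
(16,20,25): 16+20 > 25 → valid
(8,19,25): 8+19 > 25 → valid
3 of the 7 triples form a triangle.

3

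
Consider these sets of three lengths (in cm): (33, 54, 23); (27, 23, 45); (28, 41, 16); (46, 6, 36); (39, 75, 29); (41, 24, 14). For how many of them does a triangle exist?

3

(23,33,54): 23+33 > 54 → valid
(23,27,45): 23+27 > 45 → valid
(16,28,41): 16+28 > 41 → valid
(6,36,46): 6+36 ≤ 46 → not valid
(29,39,75): 29+39 ≤ 75 → not valid
(14,24,41): 14+24 ≤ 41 → not valid
3 of the 6 triples form a triangle.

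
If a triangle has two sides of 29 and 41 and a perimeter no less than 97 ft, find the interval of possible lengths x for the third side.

Triangle inequality alone gives 12 < x < 70.
The perimeter condition gives x ≥ 97 − 29 − 41 = 27.
Intersecting the two: 27 ≤ x < 70.

27 ≤ x < 70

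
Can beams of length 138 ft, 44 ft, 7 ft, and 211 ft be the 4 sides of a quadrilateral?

For a quadrilateral, each side must be shorter than the sum of the others.
Here the longest side is 211, but the remaining 3 sides sum to only 189.

No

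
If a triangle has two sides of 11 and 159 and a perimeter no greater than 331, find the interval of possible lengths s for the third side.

148 < s ≤ 161

Triangle inequality alone gives 148 < s < 170.
The perimeter condition gives s ≤ 331 − 11 − 159 = 161.
Intersecting the two: 148 < s ≤ 161.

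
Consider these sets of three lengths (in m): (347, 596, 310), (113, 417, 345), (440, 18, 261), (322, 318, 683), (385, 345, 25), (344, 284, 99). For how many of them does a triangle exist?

3

(310,347,596): 310+347 > 596 → valid
(113,345,417): 113+345 > 417 → valid
(18,261,440): 18+261 ≤ 440 → not valid
(318,322,683): 318+322 ≤ 683 → not valid
(25,345,385): 25+345 ≤ 385 → not valid
(99,284,344): 99+284 > 344 → valid
3 of the 6 triples form a triangle.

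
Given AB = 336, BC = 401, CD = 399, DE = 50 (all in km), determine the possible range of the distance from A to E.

The maximum is all hops collinear in one direction: 336 + 401 + 399 + 50 = 1186.
The longest hop is 401; the others sum to 785. Since 401 ≤ 785, the path can fold back on itself completely, so the minimum distance is 0.

0 ≤ AE ≤ 1186 km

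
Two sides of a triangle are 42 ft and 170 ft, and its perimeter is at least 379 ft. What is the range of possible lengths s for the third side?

Triangle inequality alone gives 128 < s < 212.
The perimeter condition gives s ≥ 379 − 42 − 170 = 167.
Intersecting the two: 167 ≤ s < 212.

167 ≤ s < 212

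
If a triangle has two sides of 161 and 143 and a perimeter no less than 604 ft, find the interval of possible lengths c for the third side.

Triangle inequality alone gives 18 < c < 304.
The perimeter condition gives c ≥ 604 − 161 − 143 = 300.
Intersecting the two: 300 ≤ c < 304.

300 ≤ c < 304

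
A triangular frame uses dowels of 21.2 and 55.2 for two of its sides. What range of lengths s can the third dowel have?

34.0 < s < 76.4

By the triangle inequality, s must be less than 21.2 + 55.2 = 76.4 and greater than |21.2 − 55.2| = 34.0.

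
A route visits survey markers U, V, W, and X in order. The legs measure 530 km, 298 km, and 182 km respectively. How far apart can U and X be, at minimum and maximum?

The maximum is all hops collinear in one direction: 530 + 298 + 182 = 1010.
The longest hop is 530; the others sum to 480. Folding the others back against it leaves at least 530 − 480 = 50.

50 ≤ UX ≤ 1010 km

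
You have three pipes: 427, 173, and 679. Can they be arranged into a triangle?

No

The longest side is 679, but the other two sum to only 600.
600 < 679, so the triangle inequality fails.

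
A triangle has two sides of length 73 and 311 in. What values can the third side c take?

By the triangle inequality, c must be less than 73 + 311 = 384 and greater than |73 − 311| = 238.

238 < c < 384 (in)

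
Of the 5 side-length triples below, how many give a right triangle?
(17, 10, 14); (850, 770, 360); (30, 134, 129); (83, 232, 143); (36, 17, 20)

1

(17,10,14): 10²+14² = 296 > 289 = 17² → acute
(850,770,360): 360²+770² = 722500 = 850² → right
(30,134,129): 30²+129² = 17541 < 17956 = 134² → obtuse
(83,232,143): 83+143 ≤ 232, not a triangle
(36,17,20): 17²+20² = 689 < 1296 = 36² → obtuse
1 of the 5 is right.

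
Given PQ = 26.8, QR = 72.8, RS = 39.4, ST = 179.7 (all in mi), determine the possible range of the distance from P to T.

40.7 ≤ PT ≤ 318.7 mi

The maximum is all hops collinear in one direction: 26.8 + 72.8 + 39.4 + 179.7 = 318.7.
The longest hop is 179.7; the others sum to 139.0. Folding the others back against it leaves at least 179.7 − 139.0 = 40.7.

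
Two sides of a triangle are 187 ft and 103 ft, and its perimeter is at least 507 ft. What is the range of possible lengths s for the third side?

Triangle inequality alone gives 84 < s < 290.
The perimeter condition gives s ≥ 507 − 187 − 103 = 217.
Intersecting the two: 217 ≤ s < 290.

217 ≤ s < 290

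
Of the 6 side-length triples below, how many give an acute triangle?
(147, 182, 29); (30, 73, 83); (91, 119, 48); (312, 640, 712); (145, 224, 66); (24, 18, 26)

1

(147,182,29): 29+147 ≤ 182, not a triangle
(30,73,83): 30²+73² = 6229 < 6889 = 83² → obtuse
(91,119,48): 48²+91² = 10585 < 14161 = 119² → obtuse
(312,640,712): 312²+640² = 506944 = 712² → right
(145,224,66): 66+145 ≤ 224, not a triangle
(24,18,26): 18²+24² = 900 > 676 = 26² → acute
1 of the 6 is acute.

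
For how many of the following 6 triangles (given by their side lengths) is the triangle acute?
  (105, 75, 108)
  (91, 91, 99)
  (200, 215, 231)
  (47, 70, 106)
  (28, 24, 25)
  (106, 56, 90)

4

(105,75,108): 75²+105² = 16650 > 11664 = 108² → acute
(91,91,99): 91²+91² = 16562 > 9801 = 99² → acute
(200,215,231): 200²+215² = 86225 > 53361 = 231² → acute
(47,70,106): 47²+70² = 7109 < 11236 = 106² → obtuse
(28,24,25): 24²+25² = 1201 > 784 = 28² → acute
(106,56,90): 56²+90² = 11236 = 106² → right
4 of the 6 are acute.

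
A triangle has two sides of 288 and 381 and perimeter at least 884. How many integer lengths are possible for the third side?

454

Triangle inequality: 93 < x < 669. Perimeter ≥ 884 gives x ≥ 884 − 288 − 381 = 215.
So 215 ≤ x < 669; integers 215 through 668: 454 values.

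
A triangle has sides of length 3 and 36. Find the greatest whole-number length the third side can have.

The third side must be strictly less than 3 + 36 = 39.
The largest integer below 39 is 38.

38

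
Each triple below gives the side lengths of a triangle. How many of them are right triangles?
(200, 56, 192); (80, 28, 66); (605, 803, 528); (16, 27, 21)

2

(200,56,192): 56²+192² = 40000 = 200² → right
(80,28,66): 28²+66² = 5140 < 6400 = 80² → obtuse
(605,803,528): 528²+605² = 644809 = 803² → right
(16,27,21): 16²+21² = 697 < 729 = 27² → obtuse
2 of the 4 are right.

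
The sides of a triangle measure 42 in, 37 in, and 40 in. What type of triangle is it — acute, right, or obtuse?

Compare the square of the longest side to the sum of squares of the other two: 37² + 40² = 2969 > 1764 = 42².

acute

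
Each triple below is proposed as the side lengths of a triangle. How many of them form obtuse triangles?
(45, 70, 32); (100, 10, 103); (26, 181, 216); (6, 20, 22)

(45,70,32): 32²+45² = 3049 < 4900 = 70² → obtuse
(100,10,103): 10²+100² = 10100 < 10609 = 103² → obtuse
(26,181,216): 26+181 ≤ 216, not a triangle
(6,20,22): 6²+20² = 436 < 484 = 22² → obtuse
3 of the 4 are obtuse.

3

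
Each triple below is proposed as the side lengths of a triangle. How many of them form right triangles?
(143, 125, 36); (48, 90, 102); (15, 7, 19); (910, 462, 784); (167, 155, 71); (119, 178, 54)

(143,125,36): 36²+125² = 16921 < 20449 = 143² → obtuse
(48,90,102): 48²+90² = 10404 = 102² → right
(15,7,19): 7²+15² = 274 < 361 = 19² → obtuse
(910,462,784): 462²+784² = 828100 = 910² → right
(167,155,71): 71²+155² = 29066 > 27889 = 167² → acute
(119,178,54): 54+119 ≤ 178, not a triangle
2 of the 6 are right.

2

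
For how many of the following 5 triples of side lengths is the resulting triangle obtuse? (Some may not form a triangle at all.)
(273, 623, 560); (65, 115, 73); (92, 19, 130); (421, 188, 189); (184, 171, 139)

(273,623,560): 273²+560² = 388129 = 623² → right
(65,115,73): 65²+73² = 9554 < 13225 = 115² → obtuse
(92,19,130): 19+92 ≤ 130, not a triangle
(421,188,189): 188+189 ≤ 421, not a triangle
(184,171,139): 139²+171² = 48562 > 33856 = 184² → acute
1 of the 5 is obtuse.

1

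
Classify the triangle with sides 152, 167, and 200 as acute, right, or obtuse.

acute

Compare the square of the longest side to the sum of squares of the other two: 152² + 167² = 50993 > 40000 = 200².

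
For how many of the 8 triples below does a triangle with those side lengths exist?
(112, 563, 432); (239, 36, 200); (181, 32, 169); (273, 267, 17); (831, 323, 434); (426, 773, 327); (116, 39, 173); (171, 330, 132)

2

(112,432,563): 112+432 ≤ 563 → not valid
(36,200,239): 36+200 ≤ 239 → not valid
(32,169,181): 32+169 > 181 → valid
(17,267,273): 17+267 > 273 → valid
(323,434,831): 323+434 ≤ 831 → not valid
(327,426,773): 327+426 ≤ 773 → not valid
(39,116,173): 39+116 ≤ 173 → not valid
(132,171,330): 132+171 ≤ 330 → not valid
2 of the 8 triples form a triangle.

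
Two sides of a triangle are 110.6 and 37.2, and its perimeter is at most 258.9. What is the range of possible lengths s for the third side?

73.4 < s ≤ 111.1

Triangle inequality alone gives 73.4 < s < 147.8.
The perimeter condition gives s ≤ 258.9 − 110.6 − 37.2 = 111.1.
Intersecting the two: 73.4 < s ≤ 111.1.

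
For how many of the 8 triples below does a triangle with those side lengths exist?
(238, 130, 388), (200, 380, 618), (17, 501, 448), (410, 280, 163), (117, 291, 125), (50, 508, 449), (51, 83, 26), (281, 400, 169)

2

(130,238,388): 130+238 ≤ 388 → not valid
(200,380,618): 200+380 ≤ 618 → not valid
(17,448,501): 17+448 ≤ 501 → not valid
(163,280,410): 163+280 > 410 → valid
(117,125,291): 117+125 ≤ 291 → not valid
(50,449,508): 50+449 ≤ 508 → not valid
(26,51,83): 26+51 ≤ 83 → not valid
(169,281,400): 169+281 > 400 → valid
2 of the 8 triples form a triangle.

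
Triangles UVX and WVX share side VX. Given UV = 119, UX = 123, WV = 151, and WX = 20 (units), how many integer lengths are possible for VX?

From triangle UVX: 4 < VX < 242.
From triangle WVX: 131 < VX < 171.
Intersection: 131 < VX < 171, so integers 132 through 170: 39 values.

39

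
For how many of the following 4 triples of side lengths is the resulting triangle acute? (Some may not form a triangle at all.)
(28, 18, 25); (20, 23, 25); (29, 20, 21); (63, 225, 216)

2

(28,18,25): 18²+25² = 949 > 784 = 28² → acute
(20,23,25): 20²+23² = 929 > 625 = 25² → acute
(29,20,21): 20²+21² = 841 = 29² → right
(63,225,216): 63²+216² = 50625 = 225² → right
2 of the 4 are acute.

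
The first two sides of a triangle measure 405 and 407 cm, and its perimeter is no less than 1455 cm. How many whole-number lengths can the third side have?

Triangle inequality: 2 < x < 812. Perimeter ≥ 1455 gives x ≥ 1455 − 405 − 407 = 643.
So 643 ≤ x < 812; integers 643 through 811: 169 values.

169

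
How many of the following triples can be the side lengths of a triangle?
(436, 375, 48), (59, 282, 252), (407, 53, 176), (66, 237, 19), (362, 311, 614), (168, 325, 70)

2

(48,375,436): 48+375 ≤ 436 → not valid
(59,252,282): 59+252 > 282 → valid
(53,176,407): 53+176 ≤ 407 → not valid
(19,66,237): 19+66 ≤ 237 → not valid
(311,362,614): 311+362 > 614 → valid
(70,168,325): 70+168 ≤ 325 → not valid
2 of the 6 triples form a triangle.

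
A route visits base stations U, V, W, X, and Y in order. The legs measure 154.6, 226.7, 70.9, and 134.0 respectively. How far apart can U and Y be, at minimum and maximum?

The maximum is all hops collinear in one direction: 154.6 + 226.7 + 70.9 + 134.0 = 586.2.
The longest hop is 226.7; the others sum to 359.5. Since 226.7 ≤ 359.5, the path can fold back on itself completely, so the minimum distance is 0.

0 ≤ UY ≤ 586.2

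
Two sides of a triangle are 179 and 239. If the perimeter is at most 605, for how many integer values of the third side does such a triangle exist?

127

Triangle inequality: 60 < x < 418. Perimeter ≤ 605 gives x ≤ 605 − 179 − 239 = 187.
So 60 < x ≤ 187; integers 61 through 187: 127 values.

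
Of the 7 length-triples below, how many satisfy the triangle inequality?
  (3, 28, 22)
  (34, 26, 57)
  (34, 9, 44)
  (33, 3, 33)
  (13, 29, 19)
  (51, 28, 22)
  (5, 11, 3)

(3,22,28): 3+22 ≤ 28 → not valid
(26,34,57): 26+34 > 57 → valid
(9,34,44): 9+34 ≤ 44 → not valid
(3,33,33): 3+33 > 33 → valid
(13,19,29): 13+19 > 29 → valid
(22,28,51): 22+28 ≤ 51 → not valid
(3,5,11): 3+5 ≤ 11 → not valid
3 of the 7 triples form a triangle.

3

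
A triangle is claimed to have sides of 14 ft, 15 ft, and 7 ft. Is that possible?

The longest side is 15, and the other two sum to 21.
Since 21 > 15, the triangle inequality holds.

Yes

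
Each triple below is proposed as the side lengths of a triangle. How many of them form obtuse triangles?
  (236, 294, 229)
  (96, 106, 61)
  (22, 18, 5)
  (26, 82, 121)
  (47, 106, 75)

(236,294,229): 229²+236² = 108137 > 86436 = 294² → acute
(96,106,61): 61²+96² = 12937 > 11236 = 106² → acute
(22,18,5): 5²+18² = 349 < 484 = 22² → obtuse
(26,82,121): 26+82 ≤ 121, not a triangle
(47,106,75): 47²+75² = 7834 < 11236 = 106² → obtuse
2 of the 5 are obtuse.

2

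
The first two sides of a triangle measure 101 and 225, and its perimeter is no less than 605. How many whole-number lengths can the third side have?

47

Triangle inequality: 124 < x < 326. Perimeter ≥ 605 gives x ≥ 605 − 101 − 225 = 279.
So 279 ≤ x < 326; integers 279 through 325: 47 values.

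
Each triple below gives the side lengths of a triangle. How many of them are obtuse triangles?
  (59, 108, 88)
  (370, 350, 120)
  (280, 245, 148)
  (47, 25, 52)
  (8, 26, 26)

1

(59,108,88): 59²+88² = 11225 < 11664 = 108² → obtuse
(370,350,120): 120²+350² = 136900 = 370² → right
(280,245,148): 148²+245² = 81929 > 78400 = 280² → acute
(47,25,52): 25²+47² = 2834 > 2704 = 52² → acute
(8,26,26): 8²+26² = 740 > 676 = 26² → acute
1 of the 5 is obtuse.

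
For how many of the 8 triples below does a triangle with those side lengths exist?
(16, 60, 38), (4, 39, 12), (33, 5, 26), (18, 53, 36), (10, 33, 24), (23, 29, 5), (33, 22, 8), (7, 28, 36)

(16,38,60): 16+38 ≤ 60 → not valid
(4,12,39): 4+12 ≤ 39 → not valid
(5,26,33): 5+26 ≤ 33 → not valid
(18,36,53): 18+36 > 53 → valid
(10,24,33): 10+24 > 33 → valid
(5,23,29): 5+23 ≤ 29 → not valid
(8,22,33): 8+22 ≤ 33 → not valid
(7,28,36): 7+28 ≤ 36 → not valid
2 of the 8 triples form a triangle.

2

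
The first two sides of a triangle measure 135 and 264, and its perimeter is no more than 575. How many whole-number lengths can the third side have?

47

Triangle inequality: 129 < x < 399. Perimeter ≤ 575 gives x ≤ 575 − 135 − 264 = 176.
So 129 < x ≤ 176; integers 130 through 176: 47 values.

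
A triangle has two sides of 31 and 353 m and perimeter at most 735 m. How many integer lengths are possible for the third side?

Triangle inequality: 322 < x < 384. Perimeter ≤ 735 gives x ≤ 735 − 31 − 353 = 351.
So 322 < x ≤ 351; integers 323 through 351: 29 values.

29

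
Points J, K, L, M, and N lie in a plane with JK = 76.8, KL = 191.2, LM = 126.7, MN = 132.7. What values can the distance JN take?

0 ≤ JN ≤ 527.4

The maximum is all hops collinear in one direction: 76.8 + 191.2 + 126.7 + 132.7 = 527.4.
The longest hop is 191.2; the others sum to 336.2. Since 191.2 ≤ 336.2, the path can fold back on itself completely, so the minimum distance is 0.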